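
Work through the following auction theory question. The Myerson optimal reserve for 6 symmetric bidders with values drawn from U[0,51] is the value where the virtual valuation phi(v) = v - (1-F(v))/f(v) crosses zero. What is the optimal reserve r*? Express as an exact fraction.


Step 1: For U[0,51], F(v) = v/51 and f(v) = 1/51
Step 2: phi(v) = v - (1 - v/51)/(1/51) = v - (51 - v) = 2v - 51
Step 3: Set phi(r*) = 0: 2r* - 51 = 0
Step 4: r* = 51/2 (the number of bidders n = 6 does not enter)

51/2


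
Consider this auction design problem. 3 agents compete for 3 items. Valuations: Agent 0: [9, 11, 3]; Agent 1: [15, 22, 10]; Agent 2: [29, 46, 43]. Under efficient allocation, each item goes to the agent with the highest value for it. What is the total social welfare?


Step 1: For each item, find the maximum value among all agents.
Step 2: Item 0 -> Agent 2 (value 29)
Step 3: Item 1 -> Agent 2 (value 46)
Step 4: Item 2 -> Agent 2 (value 43)
Step 5: Total welfare = 29 + 46 + 43 = 118

118


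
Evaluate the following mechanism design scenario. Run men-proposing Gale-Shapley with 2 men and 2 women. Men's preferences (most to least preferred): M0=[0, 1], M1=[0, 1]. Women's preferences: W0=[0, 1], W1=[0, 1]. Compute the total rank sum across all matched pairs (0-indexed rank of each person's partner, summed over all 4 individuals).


Step 1: Run Gale-Shapley (men propose, women hold best offer):
  M0 proposes to W0; she accepts
  M1 proposes to W0; rejected
  M1 proposes to W1; she accepts
Step 2: Final matching: W0-M0, W1-M1
Step 3: 0-indexed ranks (man's rank of his match, then woman's): 0 + 0 + 1 + 1
Step 4: Total rank sum = 2

2


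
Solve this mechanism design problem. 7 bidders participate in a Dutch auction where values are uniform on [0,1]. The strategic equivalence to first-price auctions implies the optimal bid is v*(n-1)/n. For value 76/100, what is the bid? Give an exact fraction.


Step 1: Dutch auctions are strategically equivalent to first-price auctions
Step 2: The equilibrium bid is b(v) = v*(n-1)/n
Step 3: b = 19/25 * 6/7
Step 4: b = 114/175

114/175


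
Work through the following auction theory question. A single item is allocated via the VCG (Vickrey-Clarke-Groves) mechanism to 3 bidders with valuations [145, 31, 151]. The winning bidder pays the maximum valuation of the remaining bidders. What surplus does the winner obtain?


Step 1: The winner is the agent with the highest value: agent 2 with value 151
Step 2: Values of other agents: [145, 31]
Step 3: VCG payment = max of others' values = 145
Step 4: Surplus = 151 - 145 = 6

6


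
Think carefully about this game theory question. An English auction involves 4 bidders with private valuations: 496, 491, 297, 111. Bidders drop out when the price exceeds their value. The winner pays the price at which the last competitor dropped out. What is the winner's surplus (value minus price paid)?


Step 1: Identify the highest value: 496
Step 2: Identify the second-highest value: 491
Step 3: The final price = second-highest value = 491
Step 4: Surplus = 496 - 491 = 5

5


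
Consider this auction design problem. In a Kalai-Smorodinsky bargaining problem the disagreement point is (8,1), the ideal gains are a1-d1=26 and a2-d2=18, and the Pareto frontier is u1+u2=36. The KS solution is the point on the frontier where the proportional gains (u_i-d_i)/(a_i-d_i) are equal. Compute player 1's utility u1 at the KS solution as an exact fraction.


Step 1: At the KS point, (u1-d1)/r1 = (u2-d2)/r2 = t and u1+u2 = 36
Step 2: u1 = d1 + r1*t and u2 = d2 + r2*t, so (d1 + r1*t) + (d2 + r2*t) = 36
Step 3: t = (36 - 8 - 1)/(26 + 18) = 27/44
Step 4: u1 = d1 + r1*t = 8 + 26 * 27/44 = 527/22
Step 5: (Check: u2 = d2 + r2*t = 265/22; u1+u2 = 527/22 + 265/22 = 36, on the frontier.)

527/22


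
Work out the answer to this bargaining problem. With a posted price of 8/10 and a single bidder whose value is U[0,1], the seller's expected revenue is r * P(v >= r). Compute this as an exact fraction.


Step 1: Posted price r = 4/5, value support [0,1]
Step 2: P(v >= r) = (1 - 4/5)/1 = 1/5
Step 3: Expected revenue = r * P(v >= r) = 4/5 * 1/5
Step 4: Revenue = 4/25

4/25


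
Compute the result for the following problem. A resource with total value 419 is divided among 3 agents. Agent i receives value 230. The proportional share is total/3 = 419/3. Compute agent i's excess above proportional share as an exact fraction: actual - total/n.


Step 1: Proportional share = 419/3
Step 2: Agent's actual allocation = 230
Step 3: Excess = 230 - 419/3 = 271/3

271/3


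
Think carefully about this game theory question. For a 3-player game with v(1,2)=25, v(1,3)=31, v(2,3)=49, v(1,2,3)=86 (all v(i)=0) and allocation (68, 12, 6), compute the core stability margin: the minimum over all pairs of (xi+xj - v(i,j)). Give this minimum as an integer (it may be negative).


Step 1: Slack for coalition (1,2): x1+x2 - v12 = 80 - 25 = 55
Step 2: Slack for coalition (1,3): x1+x3 - v13 = 74 - 31 = 43
Step 3: Slack for coalition (2,3): x2+x3 - v23 = 18 - 49 = -31
Step 4: Minimum slack = min(55, 43, -31) = -31, attained by (2,3); coalition (2,3) can block (slack < 0), so the allocation is not in the core

-31


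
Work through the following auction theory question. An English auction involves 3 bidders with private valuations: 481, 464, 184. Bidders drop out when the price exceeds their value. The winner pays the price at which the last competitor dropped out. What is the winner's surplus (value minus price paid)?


Step 1: Identify the highest value: 481
Step 2: Identify the second-highest value: 464
Step 3: The final price = second-highest value = 464
Step 4: Surplus = 481 - 464 = 17

17


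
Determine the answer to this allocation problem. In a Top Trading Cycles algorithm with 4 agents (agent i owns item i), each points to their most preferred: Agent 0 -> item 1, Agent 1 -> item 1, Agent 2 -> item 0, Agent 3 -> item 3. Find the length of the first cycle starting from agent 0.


Step 1: Trace the pointer graph from agent 0: 0 -> 1 -> 1
Step 2: A cycle is detected when we revisit agent 1
Step 3: The cycle is: 1 -> 1
Step 4: Cycle length = 1

1


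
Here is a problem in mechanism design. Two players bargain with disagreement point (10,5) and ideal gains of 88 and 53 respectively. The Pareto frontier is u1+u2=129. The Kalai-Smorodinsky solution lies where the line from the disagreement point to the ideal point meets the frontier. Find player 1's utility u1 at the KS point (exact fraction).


Step 1: At the KS point, (u1-d1)/r1 = (u2-d2)/r2 = t and u1+u2 = 129
Step 2: u1 = d1 + r1*t and u2 = d2 + r2*t, so (d1 + r1*t) + (d2 + r2*t) = 129
Step 3: t = (129 - 10 - 5)/(88 + 53) = 114/141 = 38/47
Step 4: u1 = d1 + r1*t = 10 + 88 * 38/47 = 3814/47
Step 5: (Check: u2 = d2 + r2*t = 2249/47; u1+u2 = 3814/47 + 2249/47 = 129, on the frontier.)

3814/47


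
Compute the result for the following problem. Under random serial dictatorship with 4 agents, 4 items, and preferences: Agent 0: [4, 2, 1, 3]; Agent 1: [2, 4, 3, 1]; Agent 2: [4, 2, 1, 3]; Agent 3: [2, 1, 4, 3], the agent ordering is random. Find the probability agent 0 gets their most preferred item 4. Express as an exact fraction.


Step 1: Agent 0 wants item 4
Step 2: There are 24 possible orderings of agents
Step 3: In 11 orderings, agent 0 gets item 4
Step 4: Probability = 11/24

11/24


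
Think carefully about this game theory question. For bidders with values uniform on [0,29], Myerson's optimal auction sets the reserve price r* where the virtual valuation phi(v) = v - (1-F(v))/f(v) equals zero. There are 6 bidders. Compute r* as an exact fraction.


Step 1: For U[0,29], F(v) = v/29 and f(v) = 1/29
Step 2: phi(v) = v - (1 - v/29)/(1/29) = v - (29 - v) = 2v - 29
Step 3: Set phi(r*) = 0: 2r* - 29 = 0
Step 4: r* = 29/2 (the number of bidders n = 6 does not enter)

29/2


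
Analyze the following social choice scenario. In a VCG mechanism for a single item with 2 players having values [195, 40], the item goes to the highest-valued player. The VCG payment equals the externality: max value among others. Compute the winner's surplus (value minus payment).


Step 1: The winner is the agent with the highest value: agent 0 with value 195
Step 2: Values of other agents: [40]
Step 3: VCG payment = max of others' values = 40
Step 4: Surplus = 195 - 40 = 155

155


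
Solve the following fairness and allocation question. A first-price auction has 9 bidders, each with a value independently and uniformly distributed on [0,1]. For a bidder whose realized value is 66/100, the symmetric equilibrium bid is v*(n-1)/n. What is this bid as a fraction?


Step 1: The symmetric BNE bidding function is b(v) = v * (n-1) / n
Step 2: Substitute v = 33/50 and n = 9
Step 3: b = 33/50 * 8/9
Step 4: b = 44/75

44/75


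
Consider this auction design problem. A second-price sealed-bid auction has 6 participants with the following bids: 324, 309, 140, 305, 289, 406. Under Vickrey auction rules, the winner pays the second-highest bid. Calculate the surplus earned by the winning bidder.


Step 1: Sort bids in descending order: 406, 324, 309, 305, 289, 140
Step 2: The winning bid is the highest: 406
Step 3: The payment equals the second-highest bid: 324
Step 4: Surplus = winner's bid - payment = 406 - 324 = 82

82


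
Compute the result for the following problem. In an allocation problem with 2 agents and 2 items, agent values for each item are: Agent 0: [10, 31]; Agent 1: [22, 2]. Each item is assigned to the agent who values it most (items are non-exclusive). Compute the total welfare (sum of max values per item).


Step 1: For each item, find the maximum value among all agents.
Step 2: Item 0 -> Agent 1 (value 22)
Step 3: Item 1 -> Agent 0 (value 31)
Step 4: Total welfare = 22 + 31 = 53

53


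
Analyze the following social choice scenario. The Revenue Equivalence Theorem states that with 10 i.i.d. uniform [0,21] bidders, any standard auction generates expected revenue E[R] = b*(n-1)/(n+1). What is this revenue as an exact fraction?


Step 1: By Revenue Equivalence, expected revenue = b*(n-1)/(n+1)
Step 2: Substituting n = 10, b = 21
Step 3: Revenue = 21*(10-1)/(10+1) = 21*9/11
Step 4: Revenue = 189/11

189/11


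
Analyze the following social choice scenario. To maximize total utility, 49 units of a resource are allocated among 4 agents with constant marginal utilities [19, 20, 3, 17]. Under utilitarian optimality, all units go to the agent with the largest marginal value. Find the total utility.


Step 1: The marginal utilities are [19, 20, 3, 17]
Step 2: The highest marginal utility is 20
Step 3: All 49 units go to that agent
Step 4: Total utility = 20 * 49 = 980

980


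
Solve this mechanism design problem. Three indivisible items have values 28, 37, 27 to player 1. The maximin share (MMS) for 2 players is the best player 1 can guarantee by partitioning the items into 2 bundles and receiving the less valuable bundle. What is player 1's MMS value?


Step 1: Item values = 28, 37, 27
Step 2: Enumerate all 2-bundle partitions and take the smaller bundle:
  Partition 1: {28} vs {37,27} -> bundles 28, 64; min = 28
  Partition 2: {37} vs {28,27} -> bundles 37, 55; min = 37
  Partition 3: {27} vs {28,37} -> bundles 27, 65; min = 27
Step 3: MMS = max(28, 37, 27) = 37

37


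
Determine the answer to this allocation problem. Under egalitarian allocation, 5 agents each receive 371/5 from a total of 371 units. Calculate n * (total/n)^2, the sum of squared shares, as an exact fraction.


Step 1: Each agent's share = 371/5
Step 2: Square of each share = (371/5)^2 = 137641/25
Step 3: Sum of squares = 5 * 137641/25 = 137641/5

137641/5


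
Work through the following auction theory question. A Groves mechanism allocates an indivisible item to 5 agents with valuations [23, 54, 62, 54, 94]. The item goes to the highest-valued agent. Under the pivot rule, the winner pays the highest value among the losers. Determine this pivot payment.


Step 1: The efficient winner is agent 4 with value 94
Step 2: Other agents' values: [23, 54, 62, 54]
Step 3: Pivot payment = max(others) = 62
Step 4: The winner pays 62

62


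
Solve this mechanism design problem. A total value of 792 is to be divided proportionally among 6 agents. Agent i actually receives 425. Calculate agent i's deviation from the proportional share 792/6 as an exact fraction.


Step 1: Proportional share = 792/6 = 132
Step 2: Agent's actual allocation = 425
Step 3: Excess = 425 - 132 = 293

293


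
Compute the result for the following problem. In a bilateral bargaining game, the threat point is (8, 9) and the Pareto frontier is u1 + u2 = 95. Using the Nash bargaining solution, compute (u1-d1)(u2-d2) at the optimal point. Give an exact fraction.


Step 1: The Nash solution splits surplus symmetrically above the disagreement point
Step 2: u1 = (total + d1 - d2)/2 = (95 + 8 - 9)/2 = 47
Step 3: u2 = (total - d1 + d2)/2 = (95 - 8 + 9)/2 = 48
Step 4: Nash product = (47 - 8) * (48 - 9)
Step 5: = 39 * 39 = 1521

1521


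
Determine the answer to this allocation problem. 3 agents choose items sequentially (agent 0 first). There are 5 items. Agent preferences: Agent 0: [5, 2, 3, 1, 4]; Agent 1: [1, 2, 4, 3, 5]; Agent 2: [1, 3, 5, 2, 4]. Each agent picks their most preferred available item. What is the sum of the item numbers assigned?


Step 1: Agent 0 picks item 5
Step 2: Agent 1 picks item 1
Step 3: Agent 2 picks item 3
Step 4: Sum = 5 + 1 + 3 = 9

9


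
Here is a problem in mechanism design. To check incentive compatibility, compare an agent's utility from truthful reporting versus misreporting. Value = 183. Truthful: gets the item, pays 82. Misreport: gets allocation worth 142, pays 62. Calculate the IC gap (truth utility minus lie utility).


Step 1: U(truth) = value - payment = 183 - 82 = 101
Step 2: U(lie) = allocation - payment = 142 - 62 = 80
Step 3: IC gap = 101 - 80 = 21

21


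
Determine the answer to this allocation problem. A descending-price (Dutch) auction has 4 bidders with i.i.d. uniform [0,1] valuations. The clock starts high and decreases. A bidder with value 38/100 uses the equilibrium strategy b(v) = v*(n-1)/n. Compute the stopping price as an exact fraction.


Step 1: Dutch auctions are strategically equivalent to first-price auctions
Step 2: The equilibrium bid is b(v) = v*(n-1)/n
Step 3: b = 19/50 * 3/4
Step 4: b = 57/200

57/200


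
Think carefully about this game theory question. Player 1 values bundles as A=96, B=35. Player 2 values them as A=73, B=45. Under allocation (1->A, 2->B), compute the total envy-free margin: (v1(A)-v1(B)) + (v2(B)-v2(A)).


Step 1: Player 1's margin = v1(A) - v1(B) = 96 - 35 = 61
Step 2: Player 2's margin = v2(B) - v2(A) = 45 - 73 = -28
Step 3: Total margin = 61 + -28 = 33

33


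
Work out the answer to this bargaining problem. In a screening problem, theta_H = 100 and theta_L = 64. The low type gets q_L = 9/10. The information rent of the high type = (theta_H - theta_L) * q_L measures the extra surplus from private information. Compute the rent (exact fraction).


Step 1: theta_H - theta_L = 100 - 64 = 36
Step 2: Information rent = (theta_H - theta_L) * q_L
Step 3: = 36 * 9/10
Step 4: = 162/5

162/5


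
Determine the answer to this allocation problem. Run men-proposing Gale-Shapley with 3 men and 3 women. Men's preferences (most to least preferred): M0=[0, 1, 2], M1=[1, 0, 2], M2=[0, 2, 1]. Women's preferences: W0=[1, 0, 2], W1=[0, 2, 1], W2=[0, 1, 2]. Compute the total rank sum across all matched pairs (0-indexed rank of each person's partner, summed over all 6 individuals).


Step 1: Run Gale-Shapley (men propose, women hold best offer):
  M0 proposes to W0; she accepts
  M1 proposes to W1; she accepts
  M2 proposes to W0; rejected
  M2 proposes to W2; she accepts
Step 2: Final matching: W0-M0, W1-M1, W2-M2
Step 3: 0-indexed ranks (man's rank of his match, then woman's): 0 + 1 + 0 + 2 + 1 + 2
Step 4: Total rank sum = 6

6


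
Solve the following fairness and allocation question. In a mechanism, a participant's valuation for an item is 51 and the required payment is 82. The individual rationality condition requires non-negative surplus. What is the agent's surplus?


Step 1: Surplus = value - payment = 51 - 82 = -31
Step 2: IR is violated (surplus < 0)

-31


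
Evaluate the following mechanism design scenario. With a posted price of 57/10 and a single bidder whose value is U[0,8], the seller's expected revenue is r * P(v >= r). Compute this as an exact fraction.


Step 1: Posted price r = 57/10, value support [0,8]
Step 2: P(v >= r) = (8 - 57/10)/8 = 23/80
Step 3: Expected revenue = r * P(v >= r) = 57/10 * 23/80
Step 4: Revenue = 1311/800

1311/800


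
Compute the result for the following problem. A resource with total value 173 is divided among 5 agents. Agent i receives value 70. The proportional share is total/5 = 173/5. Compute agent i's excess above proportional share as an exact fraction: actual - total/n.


Step 1: Proportional share = 173/5
Step 2: Agent's actual allocation = 70
Step 3: Excess = 70 - 173/5 = 177/5

177/5


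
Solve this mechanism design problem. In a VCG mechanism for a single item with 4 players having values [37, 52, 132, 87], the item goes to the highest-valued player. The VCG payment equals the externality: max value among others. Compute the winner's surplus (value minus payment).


Step 1: The winner is the agent with the highest value: agent 2 with value 132
Step 2: Values of other agents: [37, 52, 87]
Step 3: VCG payment = max of others' values = 87
Step 4: Surplus = 132 - 87 = 45

45


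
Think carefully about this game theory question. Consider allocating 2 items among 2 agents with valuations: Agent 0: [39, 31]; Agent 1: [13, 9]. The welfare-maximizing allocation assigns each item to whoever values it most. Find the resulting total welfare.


Step 1: For each item, find the maximum value among all agents.
Step 2: Item 0 -> Agent 0 (value 39)
Step 3: Item 1 -> Agent 0 (value 31)
Step 4: Total welfare = 39 + 31 = 70

70


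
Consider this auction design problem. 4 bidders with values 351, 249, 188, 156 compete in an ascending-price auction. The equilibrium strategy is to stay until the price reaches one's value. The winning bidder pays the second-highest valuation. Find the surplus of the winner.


Step 1: Identify the highest value: 351
Step 2: Identify the second-highest value: 249
Step 3: The final price = second-highest value = 249
Step 4: Surplus = 351 - 249 = 102

102


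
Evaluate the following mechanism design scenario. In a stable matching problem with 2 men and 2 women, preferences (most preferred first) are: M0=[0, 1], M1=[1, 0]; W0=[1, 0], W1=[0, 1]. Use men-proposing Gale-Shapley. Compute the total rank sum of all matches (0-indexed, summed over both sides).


Step 1: Run Gale-Shapley (men propose, women hold best offer):
  M0 proposes to W0; she accepts
  M1 proposes to W1; she accepts
Step 2: Final matching: W0-M0, W1-M1
Step 3: 0-indexed ranks (man's rank of his match, then woman's): 0 + 1 + 0 + 1
Step 4: Total rank sum = 2

2


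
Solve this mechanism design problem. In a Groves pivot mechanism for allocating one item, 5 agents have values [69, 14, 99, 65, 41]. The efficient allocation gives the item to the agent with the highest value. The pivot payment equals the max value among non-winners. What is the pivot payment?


Step 1: The efficient winner is agent 2 with value 99
Step 2: Other agents' values: [69, 14, 65, 41]
Step 3: Pivot payment = max(others) = 69
Step 4: The winner pays 69

69


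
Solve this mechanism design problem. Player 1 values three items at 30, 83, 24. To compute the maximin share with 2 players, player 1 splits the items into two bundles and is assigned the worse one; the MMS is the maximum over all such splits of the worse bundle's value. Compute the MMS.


Step 1: Item values = 30, 83, 24
Step 2: Enumerate all 2-bundle partitions and take the smaller bundle:
  Partition 1: {30} vs {83,24} -> bundles 30, 107; min = 30
  Partition 2: {83} vs {30,24} -> bundles 83, 54; min = 54
  Partition 3: {24} vs {30,83} -> bundles 24, 113; min = 24
Step 3: MMS = max(30, 54, 24) = 54

54


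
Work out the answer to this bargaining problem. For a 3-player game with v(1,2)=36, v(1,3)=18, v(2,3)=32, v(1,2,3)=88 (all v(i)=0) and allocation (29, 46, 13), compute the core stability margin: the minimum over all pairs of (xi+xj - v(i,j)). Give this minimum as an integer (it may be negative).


Step 1: Slack for coalition (1,2): x1+x2 - v12 = 75 - 36 = 39
Step 2: Slack for coalition (1,3): x1+x3 - v13 = 42 - 18 = 24
Step 3: Slack for coalition (2,3): x2+x3 - v23 = 59 - 32 = 27
Step 4: Minimum slack = min(39, 24, 27) = 24, attained by (1,3); no pair can gain by deviating, so the allocation is in the core

24


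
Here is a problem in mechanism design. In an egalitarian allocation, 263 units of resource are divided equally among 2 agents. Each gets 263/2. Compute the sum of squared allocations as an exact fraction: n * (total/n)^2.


Step 1: Each agent's share = 263/2
Step 2: Square of each share = (263/2)^2 = 69169/4
Step 3: Sum of squares = 2 * 69169/4 = 69169/2

69169/2


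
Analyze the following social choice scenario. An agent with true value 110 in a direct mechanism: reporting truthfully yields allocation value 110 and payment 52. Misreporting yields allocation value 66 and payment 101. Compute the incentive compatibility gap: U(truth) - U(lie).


Step 1: U(truth) = value - payment = 110 - 52 = 58
Step 2: U(lie) = allocation - payment = 66 - 101 = -35
Step 3: IC gap = 58 - (-35) = 93

93


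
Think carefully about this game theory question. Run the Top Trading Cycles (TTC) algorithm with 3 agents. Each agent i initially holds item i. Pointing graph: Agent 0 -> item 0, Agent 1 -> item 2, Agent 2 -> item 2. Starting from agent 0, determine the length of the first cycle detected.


Step 1: Trace the pointer graph from agent 0: 0 -> 0
Step 2: A cycle is detected when we revisit agent 0
Step 3: The cycle is: 0 -> 0
Step 4: Cycle length = 1

1


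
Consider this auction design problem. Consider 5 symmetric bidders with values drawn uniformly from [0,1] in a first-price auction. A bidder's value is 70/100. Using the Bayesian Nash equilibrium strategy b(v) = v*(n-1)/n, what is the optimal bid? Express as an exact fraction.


Step 1: The symmetric BNE bidding function is b(v) = v * (n-1) / n
Step 2: Substitute v = 7/10 and n = 5
Step 3: b = 7/10 * 4/5
Step 4: b = 14/25

14/25


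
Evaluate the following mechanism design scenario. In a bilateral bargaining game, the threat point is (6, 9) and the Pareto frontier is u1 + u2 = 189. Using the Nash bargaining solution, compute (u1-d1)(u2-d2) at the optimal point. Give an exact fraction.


Step 1: The Nash solution splits surplus symmetrically above the disagreement point
Step 2: u1 = (total + d1 - d2)/2 = (189 + 6 - 9)/2 = 93
Step 3: u2 = (total - d1 + d2)/2 = (189 - 6 + 9)/2 = 96
Step 4: Nash product = (93 - 6) * (96 - 9)
Step 5: = 87 * 87 = 7569

7569


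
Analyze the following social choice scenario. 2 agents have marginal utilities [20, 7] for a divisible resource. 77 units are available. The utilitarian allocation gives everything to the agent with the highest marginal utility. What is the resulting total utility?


Step 1: The marginal utilities are [20, 7]
Step 2: The highest marginal utility is 20
Step 3: All 77 units go to that agent
Step 4: Total utility = 20 * 77 = 1540

1540


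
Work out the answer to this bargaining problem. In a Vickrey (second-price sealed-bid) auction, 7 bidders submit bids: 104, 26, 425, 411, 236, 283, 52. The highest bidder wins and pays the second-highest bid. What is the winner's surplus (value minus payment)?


Step 1: Sort bids in descending order: 425, 411, 283, 236, 104, 52, 26
Step 2: The winning bid is the highest: 425
Step 3: The payment equals the second-highest bid: 411
Step 4: Surplus = winner's bid - payment = 425 - 411 = 14

14


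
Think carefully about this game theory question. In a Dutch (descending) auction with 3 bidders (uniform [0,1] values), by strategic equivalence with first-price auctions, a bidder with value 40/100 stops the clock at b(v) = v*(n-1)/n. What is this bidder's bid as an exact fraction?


Step 1: Dutch auctions are strategically equivalent to first-price auctions
Step 2: The equilibrium bid is b(v) = v*(n-1)/n
Step 3: b = 2/5 * 2/3
Step 4: b = 4/15

4/15


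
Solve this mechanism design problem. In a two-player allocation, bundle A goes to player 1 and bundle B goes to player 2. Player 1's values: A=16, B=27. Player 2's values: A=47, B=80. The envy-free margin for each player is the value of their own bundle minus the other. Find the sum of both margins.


Step 1: Player 1's margin = v1(A) - v1(B) = 16 - 27 = -11
Step 2: Player 2's margin = v2(B) - v2(A) = 80 - 47 = 33
Step 3: Total margin = -11 + 33 = 22

22


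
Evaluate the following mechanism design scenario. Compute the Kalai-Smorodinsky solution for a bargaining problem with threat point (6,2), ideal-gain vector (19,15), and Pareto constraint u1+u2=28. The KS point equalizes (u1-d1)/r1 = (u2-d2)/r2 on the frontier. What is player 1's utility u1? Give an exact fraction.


Step 1: At the KS point, (u1-d1)/r1 = (u2-d2)/r2 = t and u1+u2 = 28
Step 2: u1 = d1 + r1*t and u2 = d2 + r2*t, so (d1 + r1*t) + (d2 + r2*t) = 28
Step 3: t = (28 - 6 - 2)/(19 + 15) = 20/34 = 10/17
Step 4: u1 = d1 + r1*t = 6 + 19 * 10/17 = 292/17
Step 5: (Check: u2 = d2 + r2*t = 184/17; u1+u2 = 292/17 + 184/17 = 28, on the frontier.)

292/17


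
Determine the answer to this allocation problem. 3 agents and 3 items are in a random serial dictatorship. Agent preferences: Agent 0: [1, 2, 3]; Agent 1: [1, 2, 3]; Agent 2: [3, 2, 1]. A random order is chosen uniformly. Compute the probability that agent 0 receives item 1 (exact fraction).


Step 1: Agent 0 wants item 1
Step 2: There are 6 possible orderings of agents
Step 3: In 3 orderings, agent 0 gets item 1
Step 4: Probability = 3/6 = 1/2

1/2


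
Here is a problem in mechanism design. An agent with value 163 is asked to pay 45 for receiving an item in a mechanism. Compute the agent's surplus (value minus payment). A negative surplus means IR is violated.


Step 1: Surplus = value - payment = 163 - 45 = 118
Step 2: IR is satisfied (surplus >= 0)

118


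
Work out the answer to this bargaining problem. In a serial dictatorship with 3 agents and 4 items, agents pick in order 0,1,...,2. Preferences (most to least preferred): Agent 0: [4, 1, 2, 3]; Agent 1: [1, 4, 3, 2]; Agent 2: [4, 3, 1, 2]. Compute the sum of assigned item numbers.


Step 1: Agent 0 picks item 4
Step 2: Agent 1 picks item 1
Step 3: Agent 2 picks item 3
Step 4: Sum = 4 + 1 + 3 = 8

8


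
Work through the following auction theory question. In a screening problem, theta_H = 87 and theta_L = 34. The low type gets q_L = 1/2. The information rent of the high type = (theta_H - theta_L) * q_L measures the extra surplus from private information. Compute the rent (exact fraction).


Step 1: theta_H - theta_L = 87 - 34 = 53
Step 2: Information rent = (theta_H - theta_L) * q_L
Step 3: = 53 * 1/2
Step 4: = 53/2

53/2


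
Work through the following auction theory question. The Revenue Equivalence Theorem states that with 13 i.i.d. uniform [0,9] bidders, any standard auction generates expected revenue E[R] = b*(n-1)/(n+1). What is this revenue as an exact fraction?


Step 1: By Revenue Equivalence, expected revenue = b*(n-1)/(n+1)
Step 2: Substituting n = 13, b = 9
Step 3: Revenue = 9*(13-1)/(13+1) = 9*12/14
Step 4: Revenue = 108/14 = 54/7

54/7


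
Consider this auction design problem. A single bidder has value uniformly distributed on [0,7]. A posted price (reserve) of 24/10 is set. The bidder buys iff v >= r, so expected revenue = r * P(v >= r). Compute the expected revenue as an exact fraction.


Step 1: Posted price r = 12/5, value support [0,7]
Step 2: P(v >= r) = (7 - 12/5)/7 = 23/35
Step 3: Expected revenue = r * P(v >= r) = 12/5 * 23/35
Step 4: Revenue = 276/175

276/175


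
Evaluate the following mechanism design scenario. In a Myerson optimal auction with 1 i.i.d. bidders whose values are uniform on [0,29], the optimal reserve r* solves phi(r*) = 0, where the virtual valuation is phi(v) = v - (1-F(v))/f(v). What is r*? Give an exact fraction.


Step 1: For U[0,29], F(v) = v/29 and f(v) = 1/29
Step 2: phi(v) = v - (1 - v/29)/(1/29) = v - (29 - v) = 2v - 29
Step 3: Set phi(r*) = 0: 2r* - 29 = 0
Step 4: r* = 29/2 (the number of bidders n = 1 does not enter)

29/2


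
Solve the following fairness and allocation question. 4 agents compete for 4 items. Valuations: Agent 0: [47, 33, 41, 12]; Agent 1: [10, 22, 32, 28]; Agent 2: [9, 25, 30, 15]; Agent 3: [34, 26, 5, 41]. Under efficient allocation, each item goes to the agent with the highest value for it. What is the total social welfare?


Step 1: For each item, find the maximum value among all agents.
Step 2: Item 0 -> Agent 0 (value 47)
Step 3: Item 1 -> Agent 0 (value 33)
Step 4: Item 2 -> Agent 0 (value 41)
Step 5: Item 3 -> Agent 3 (value 41)
Step 6: Total welfare = 47 + 33 + 41 + 41 = 162

162


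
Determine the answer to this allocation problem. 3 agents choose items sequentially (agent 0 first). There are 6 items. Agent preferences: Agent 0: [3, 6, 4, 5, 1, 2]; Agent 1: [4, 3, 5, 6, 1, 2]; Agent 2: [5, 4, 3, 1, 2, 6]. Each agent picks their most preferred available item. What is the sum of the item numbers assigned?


Step 1: Agent 0 picks item 3
Step 2: Agent 1 picks item 4
Step 3: Agent 2 picks item 5
Step 4: Sum = 3 + 4 + 5 = 12

12


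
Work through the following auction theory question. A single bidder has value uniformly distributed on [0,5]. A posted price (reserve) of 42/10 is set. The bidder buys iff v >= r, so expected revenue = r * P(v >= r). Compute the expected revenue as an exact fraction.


Step 1: Posted price r = 21/5, value support [0,5]
Step 2: P(v >= r) = (5 - 21/5)/5 = 4/25
Step 3: Expected revenue = r * P(v >= r) = 21/5 * 4/25
Step 4: Revenue = 84/125

84/125


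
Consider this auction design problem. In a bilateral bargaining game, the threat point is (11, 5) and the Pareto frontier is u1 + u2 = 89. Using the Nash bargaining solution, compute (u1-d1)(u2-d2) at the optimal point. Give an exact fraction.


Step 1: The Nash solution splits surplus symmetrically above the disagreement point
Step 2: u1 = (total + d1 - d2)/2 = (89 + 11 - 5)/2 = 95/2
Step 3: u2 = (total - d1 + d2)/2 = (89 - 11 + 5)/2 = 83/2
Step 4: Nash product = (95/2 - 11) * (83/2 - 5)
Step 5: = 73/2 * 73/2 = 5329/4

5329/4


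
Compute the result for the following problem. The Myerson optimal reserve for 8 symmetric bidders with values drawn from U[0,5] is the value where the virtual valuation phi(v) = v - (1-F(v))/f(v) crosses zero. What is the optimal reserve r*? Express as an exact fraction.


Step 1: For U[0,5], F(v) = v/5 and f(v) = 1/5
Step 2: phi(v) = v - (1 - v/5)/(1/5) = v - (5 - v) = 2v - 5
Step 3: Set phi(r*) = 0: 2r* - 5 = 0
Step 4: r* = 5/2 (the number of bidders n = 8 does not enter)

5/2


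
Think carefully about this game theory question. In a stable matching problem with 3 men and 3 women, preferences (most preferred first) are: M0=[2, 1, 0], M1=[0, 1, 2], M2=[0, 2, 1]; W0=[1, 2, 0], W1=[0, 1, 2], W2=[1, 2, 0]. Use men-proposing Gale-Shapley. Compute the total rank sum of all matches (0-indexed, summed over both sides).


Step 1: Run Gale-Shapley (men propose, women hold best offer):
  M0 proposes to W2; she accepts
  M1 proposes to W0; she accepts
  M2 proposes to W0; rejected
  M2 proposes to W2; she switches from M0
  M0 proposes to W1; she accepts
Step 2: Final matching: W0-M1, W1-M0, W2-M2
Step 3: 0-indexed ranks (man's rank of his match, then woman's): 0 + 0 + 1 + 0 + 1 + 1
Step 4: Total rank sum = 3

3


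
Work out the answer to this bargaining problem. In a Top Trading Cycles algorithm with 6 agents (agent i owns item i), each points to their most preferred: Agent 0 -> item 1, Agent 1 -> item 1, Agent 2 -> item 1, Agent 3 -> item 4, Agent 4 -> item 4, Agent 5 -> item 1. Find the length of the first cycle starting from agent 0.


Step 1: Trace the pointer graph from agent 0: 0 -> 1 -> 1
Step 2: A cycle is detected when we revisit agent 1
Step 3: The cycle is: 1 -> 1
Step 4: Cycle length = 1

1


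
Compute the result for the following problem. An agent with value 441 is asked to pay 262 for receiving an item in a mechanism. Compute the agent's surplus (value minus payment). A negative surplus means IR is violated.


Step 1: Surplus = value - payment = 441 - 262 = 179
Step 2: IR is satisfied (surplus >= 0)

179


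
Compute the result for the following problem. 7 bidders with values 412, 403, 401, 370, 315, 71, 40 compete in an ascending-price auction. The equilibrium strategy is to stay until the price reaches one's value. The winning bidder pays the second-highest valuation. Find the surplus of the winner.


Step 1: Identify the highest value: 412
Step 2: Identify the second-highest value: 403
Step 3: The final price = second-highest value = 403
Step 4: Surplus = 412 - 403 = 9

9


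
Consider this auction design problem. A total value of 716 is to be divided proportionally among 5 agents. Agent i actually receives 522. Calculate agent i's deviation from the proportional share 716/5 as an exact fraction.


Step 1: Proportional share = 716/5
Step 2: Agent's actual allocation = 522
Step 3: Excess = 522 - 716/5 = 1894/5

1894/5


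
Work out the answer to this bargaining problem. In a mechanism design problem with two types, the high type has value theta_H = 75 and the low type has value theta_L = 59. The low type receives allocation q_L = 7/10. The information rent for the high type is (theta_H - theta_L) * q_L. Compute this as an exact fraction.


Step 1: theta_H - theta_L = 75 - 59 = 16
Step 2: Information rent = (theta_H - theta_L) * q_L
Step 3: = 16 * 7/10
Step 4: = 56/5

56/5


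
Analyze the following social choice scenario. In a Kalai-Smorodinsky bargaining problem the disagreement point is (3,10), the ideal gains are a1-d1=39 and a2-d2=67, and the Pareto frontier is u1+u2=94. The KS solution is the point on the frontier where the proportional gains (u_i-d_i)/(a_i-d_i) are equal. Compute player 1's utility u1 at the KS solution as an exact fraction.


Step 1: At the KS point, (u1-d1)/r1 = (u2-d2)/r2 = t and u1+u2 = 94
Step 2: u1 = d1 + r1*t and u2 = d2 + r2*t, so (d1 + r1*t) + (d2 + r2*t) = 94
Step 3: t = (94 - 3 - 10)/(39 + 67) = 81/106
Step 4: u1 = d1 + r1*t = 3 + 39 * 81/106 = 3477/106
Step 5: (Check: u2 = d2 + r2*t = 6487/106; u1+u2 = 3477/106 + 6487/106 = 94, on the frontier.)

3477/106


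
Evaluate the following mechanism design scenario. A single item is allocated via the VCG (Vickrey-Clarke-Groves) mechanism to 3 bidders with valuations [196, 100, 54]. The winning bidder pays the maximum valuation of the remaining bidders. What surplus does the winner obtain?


Step 1: The winner is the agent with the highest value: agent 0 with value 196
Step 2: Values of other agents: [100, 54]
Step 3: VCG payment = max of others' values = 100
Step 4: Surplus = 196 - 100 = 96

96


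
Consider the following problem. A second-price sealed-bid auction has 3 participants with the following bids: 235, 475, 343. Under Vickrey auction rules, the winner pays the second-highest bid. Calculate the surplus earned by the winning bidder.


Step 1: Sort bids in descending order: 475, 343, 235
Step 2: The winning bid is the highest: 475
Step 3: The payment equals the second-highest bid: 343
Step 4: Surplus = winner's bid - payment = 475 - 343 = 132

132


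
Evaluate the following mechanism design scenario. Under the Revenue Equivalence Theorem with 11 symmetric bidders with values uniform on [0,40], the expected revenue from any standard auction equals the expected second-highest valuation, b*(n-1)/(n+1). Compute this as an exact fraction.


Step 1: By Revenue Equivalence, expected revenue = b*(n-1)/(n+1)
Step 2: Substituting n = 11, b = 40
Step 3: Revenue = 40*(11-1)/(11+1) = 40*10/12
Step 4: Revenue = 400/12 = 100/3

100/3


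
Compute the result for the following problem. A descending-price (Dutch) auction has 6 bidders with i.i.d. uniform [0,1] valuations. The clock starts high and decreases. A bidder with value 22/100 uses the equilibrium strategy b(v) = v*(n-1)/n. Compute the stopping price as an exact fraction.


Step 1: Dutch auctions are strategically equivalent to first-price auctions
Step 2: The equilibrium bid is b(v) = v*(n-1)/n
Step 3: b = 11/50 * 5/6
Step 4: b = 11/60

11/60


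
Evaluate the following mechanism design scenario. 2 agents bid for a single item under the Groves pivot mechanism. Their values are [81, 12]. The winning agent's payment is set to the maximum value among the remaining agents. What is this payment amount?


Step 1: The efficient winner is agent 0 with value 81
Step 2: Other agents' values: [12]
Step 3: Pivot payment = max(others) = 12
Step 4: The winner pays 12

12


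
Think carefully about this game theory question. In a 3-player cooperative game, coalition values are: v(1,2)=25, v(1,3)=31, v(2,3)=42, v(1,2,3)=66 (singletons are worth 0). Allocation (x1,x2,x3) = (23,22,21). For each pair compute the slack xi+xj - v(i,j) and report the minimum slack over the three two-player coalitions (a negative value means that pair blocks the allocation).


Step 1: Slack for coalition (1,2): x1+x2 - v12 = 45 - 25 = 20
Step 2: Slack for coalition (1,3): x1+x3 - v13 = 44 - 31 = 13
Step 3: Slack for coalition (2,3): x2+x3 - v23 = 43 - 42 = 1
Step 4: Minimum slack = min(20, 13, 1) = 1, attained by (2,3); no pair can gain by deviating, so the allocation is in the core

1


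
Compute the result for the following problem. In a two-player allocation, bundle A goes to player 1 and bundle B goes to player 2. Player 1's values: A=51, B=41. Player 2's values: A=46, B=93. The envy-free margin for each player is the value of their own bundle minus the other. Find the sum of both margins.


Step 1: Player 1's margin = v1(A) - v1(B) = 51 - 41 = 10
Step 2: Player 2's margin = v2(B) - v2(A) = 93 - 46 = 47
Step 3: Total margin = 10 + 47 = 57

57


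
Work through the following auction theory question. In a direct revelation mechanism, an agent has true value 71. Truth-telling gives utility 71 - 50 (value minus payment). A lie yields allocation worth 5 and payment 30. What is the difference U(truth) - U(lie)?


Step 1: U(truth) = value - payment = 71 - 50 = 21
Step 2: U(lie) = allocation - payment = 5 - 30 = -25
Step 3: IC gap = 21 - (-25) = 46

46


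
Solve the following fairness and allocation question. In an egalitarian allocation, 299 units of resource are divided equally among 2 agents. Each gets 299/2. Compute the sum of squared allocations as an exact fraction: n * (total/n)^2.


Step 1: Each agent's share = 299/2
Step 2: Square of each share = (299/2)^2 = 89401/4
Step 3: Sum of squares = 2 * 89401/4 = 89401/2

89401/2


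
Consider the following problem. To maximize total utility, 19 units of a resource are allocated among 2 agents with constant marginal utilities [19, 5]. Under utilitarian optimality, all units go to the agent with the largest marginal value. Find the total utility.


Step 1: The marginal utilities are [19, 5]
Step 2: The highest marginal utility is 19
Step 3: All 19 units go to that agent
Step 4: Total utility = 19 * 19 = 361

361


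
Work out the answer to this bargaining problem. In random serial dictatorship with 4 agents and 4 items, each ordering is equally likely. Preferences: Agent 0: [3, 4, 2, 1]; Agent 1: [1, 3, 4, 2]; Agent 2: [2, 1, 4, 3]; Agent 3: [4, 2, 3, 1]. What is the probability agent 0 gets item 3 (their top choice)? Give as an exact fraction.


Step 1: Agent 0 wants item 3
Step 2: There are 24 possible orderings of agents
Step 3: In 24 orderings, agent 0 gets item 3
Step 4: Probability = 24/24 = 1

1


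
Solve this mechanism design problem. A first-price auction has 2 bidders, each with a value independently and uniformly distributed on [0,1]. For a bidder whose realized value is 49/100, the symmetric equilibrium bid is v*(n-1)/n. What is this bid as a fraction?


Step 1: The symmetric BNE bidding function is b(v) = v * (n-1) / n
Step 2: Substitute v = 49/100 and n = 2
Step 3: b = 49/100 * 1/2
Step 4: b = 49/200

49/200
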